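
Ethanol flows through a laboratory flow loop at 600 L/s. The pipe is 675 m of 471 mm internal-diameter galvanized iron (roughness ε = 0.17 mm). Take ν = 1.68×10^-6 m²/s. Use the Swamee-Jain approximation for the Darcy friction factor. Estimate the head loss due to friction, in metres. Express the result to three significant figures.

V = 4Q/(πD²) = 4·0.600/(π·0.471²) = 3.444 m/s
Re = VD/ν = 3.444·0.471/1.68×10^-6 = 9.65×10^5 → turbulent
ε/D = 0.17/471 = 3.61×10^-4
Swamee-Jain: f = 0.01630
h_f = f(L/D)V²/(2g) = 0.01630·(675/0.471)·3.444²/(2·9.81) = 14.12 m

h_f ≈ 14.1 m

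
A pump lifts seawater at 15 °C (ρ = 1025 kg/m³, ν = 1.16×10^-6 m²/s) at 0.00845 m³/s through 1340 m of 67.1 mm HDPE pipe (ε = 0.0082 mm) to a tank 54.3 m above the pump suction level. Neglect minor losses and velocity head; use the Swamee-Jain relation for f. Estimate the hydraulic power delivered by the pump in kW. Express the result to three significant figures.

P_hyd ≈ 13.3 kW

V = 4Q/(πD²) = 2.390 m/s; Re = 1.38×10^5; ε/D = 1.22×10^-4; f = 0.01756
h_f = f(L/D)V²/2g = 102.1 m
Total head H = z + h_f = 54.3 + 102.1 = 156.4 m
P_hyd = ρgQH = 1025·9.81·0.00845·156.4 = 13.29 kW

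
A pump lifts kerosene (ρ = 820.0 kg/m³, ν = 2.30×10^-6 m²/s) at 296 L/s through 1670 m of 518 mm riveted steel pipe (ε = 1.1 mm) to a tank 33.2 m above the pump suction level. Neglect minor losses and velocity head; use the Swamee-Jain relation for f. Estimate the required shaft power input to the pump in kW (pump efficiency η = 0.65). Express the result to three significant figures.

P_shaft ≈ 151 kW

V = 4Q/(πD²) = 1.405 m/s; Re = 3.16×10^5; ε/D = 0.00212; f = 0.02449
h_f = f(L/D)V²/2g = 7.939 m
Total head H = z + h_f = 33.2 + 7.939 = 41.14 m
P_hyd = ρgQH = 820.0·9.81·0.296·41.14 = 97.96 kW
P_shaft = P_hyd/η = 97.96/0.65 = 150.7 kW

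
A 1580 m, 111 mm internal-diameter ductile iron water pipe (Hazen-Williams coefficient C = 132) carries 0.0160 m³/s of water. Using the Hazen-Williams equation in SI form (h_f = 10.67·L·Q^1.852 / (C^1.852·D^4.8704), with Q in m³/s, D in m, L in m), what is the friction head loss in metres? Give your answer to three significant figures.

h_f = 10.67·1580·0.0160^1.852 / (132^1.852·0.111^4.8704) = 42.00 m

h_f ≈ 42.0 m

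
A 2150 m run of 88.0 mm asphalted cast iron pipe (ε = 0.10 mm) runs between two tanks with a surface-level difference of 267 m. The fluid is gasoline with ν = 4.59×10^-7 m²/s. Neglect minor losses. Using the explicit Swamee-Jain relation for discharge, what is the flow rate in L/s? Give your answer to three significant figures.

Q ≈ 19.6 L/s

Swamee-Jain (Type II): Q = -0.965·√(gD⁵h_f/L)·ln[ε/(3.7D) + √(3.17ν²L/(gD³h_f))]
√(gD⁵h_f/L) = √(9.81·0.0880⁵·267/2150) = 0.002536
ε/(3.7D) = 3.07×10^-4; √(3.17ν²L/(gD³h_f)) = 2.84×10^-5
Q = -0.965·0.002536·ln(3.355×10^-4) = 0.01957 m³/s
Check: V = 3.22 m/s, Re = 6.17×10^5, f = 0.02082, h_f = 269 m ≈ 267 m ✓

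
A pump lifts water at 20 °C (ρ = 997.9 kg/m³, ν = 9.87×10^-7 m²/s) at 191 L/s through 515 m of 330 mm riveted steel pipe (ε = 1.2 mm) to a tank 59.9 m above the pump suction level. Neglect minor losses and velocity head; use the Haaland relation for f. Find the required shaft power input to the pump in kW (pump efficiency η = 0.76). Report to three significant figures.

V = 4Q/(πD²) = 2.233 m/s; Re = 7.47×10^5; ε/D = 0.00364; f = 0.02784
h_f = f(L/D)V²/2g = 11.04 m
Total head H = z + h_f = 59.9 + 11.04 = 70.94 m
P_hyd = ρgQH = 997.9·9.81·0.191·70.94 = 132.6 kW
P_shaft = P_hyd/η = 132.6/0.76 = 174.5 kW

P_shaft ≈ 175 kW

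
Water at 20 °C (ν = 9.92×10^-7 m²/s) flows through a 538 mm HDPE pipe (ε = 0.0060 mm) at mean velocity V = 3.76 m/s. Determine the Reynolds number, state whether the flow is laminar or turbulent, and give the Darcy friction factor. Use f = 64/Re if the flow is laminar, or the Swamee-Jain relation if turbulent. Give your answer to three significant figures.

Re = VD/ν = 3.760·0.538/9.92×10^-7 = 2.04×10^6
Re > 4000 → turbulent; ε/D = 1.12×10^-5
Swamee-Jain: f = 0.01075

Re ≈ 2.04×10^6; turbulent; f ≈ 0.0107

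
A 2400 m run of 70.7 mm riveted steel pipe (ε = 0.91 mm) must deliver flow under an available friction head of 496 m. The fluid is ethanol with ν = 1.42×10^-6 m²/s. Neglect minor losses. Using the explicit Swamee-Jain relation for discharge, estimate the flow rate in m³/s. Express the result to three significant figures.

Swamee-Jain (Type II): Q = -0.965·√(gD⁵h_f/L)·ln[ε/(3.7D) + √(3.17ν²L/(gD³h_f))]
√(gD⁵h_f/L) = √(9.81·0.0707⁵·496/2400) = 0.001892
ε/(3.7D) = 0.00348; √(3.17ν²L/(gD³h_f)) = 9.45×10^-5
Q = -0.965·0.001892·ln(0.003573) = 0.01029 m³/s
Check: V = 2.62 m/s, Re = 1.30×10^5, f = 0.04195, h_f = 499 m ≈ 496 m ✓

Q ≈ 0.0103 m³/s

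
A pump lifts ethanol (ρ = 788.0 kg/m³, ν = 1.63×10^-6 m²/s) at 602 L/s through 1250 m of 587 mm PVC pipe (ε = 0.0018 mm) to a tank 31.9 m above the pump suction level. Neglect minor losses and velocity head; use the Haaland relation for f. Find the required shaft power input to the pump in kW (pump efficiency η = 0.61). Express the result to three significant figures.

P_shaft ≈ 293 kW

V = 4Q/(πD²) = 2.224 m/s; Re = 8.01×10^5; ε/D = 3.07×10^-6; f = 0.01207
h_f = f(L/D)V²/2g = 6.485 m
Total head H = z + h_f = 31.9 + 6.485 = 38.38 m
P_hyd = ρgQH = 788.0·9.81·0.602·38.38 = 178.6 kW
P_shaft = P_hyd/η = 178.6/0.61 = 292.8 kW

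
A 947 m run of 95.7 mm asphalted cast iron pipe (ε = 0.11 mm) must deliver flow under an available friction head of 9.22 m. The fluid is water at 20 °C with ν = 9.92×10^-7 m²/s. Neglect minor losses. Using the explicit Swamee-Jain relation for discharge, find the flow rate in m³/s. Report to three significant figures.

Q ≈ 0.00642 m³/s

Swamee-Jain (Type II): Q = -0.965·√(gD⁵h_f/L)·ln[ε/(3.7D) + √(3.17ν²L/(gD³h_f))]
√(gD⁵h_f/L) = √(9.81·0.0957⁵·9.22/947) = 8.756×10^-4
ε/(3.7D) = 3.11×10^-4; √(3.17ν²L/(gD³h_f)) = 1.93×10^-4
Q = -0.965·8.756×10^-4·ln(5.037×10^-4) = 0.006416 m³/s
Check: V = 0.892 m/s, Re = 8.61×10^4, f = 0.02316, h_f = 9.30 m ≈ 9.22 m ✓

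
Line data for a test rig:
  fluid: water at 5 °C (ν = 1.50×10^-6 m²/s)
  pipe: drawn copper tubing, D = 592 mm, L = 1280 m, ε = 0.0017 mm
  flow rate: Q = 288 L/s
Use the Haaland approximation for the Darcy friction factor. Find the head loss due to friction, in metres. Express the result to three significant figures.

h_f ≈ 1.63 m

V = 4Q/(πD²) = 4·0.288/(π·0.592²) = 1.046 m/s
Re = VD/ν = 1.046·0.592/1.50×10^-6 = 4.13×10^5 → turbulent
ε/D = 0.0017/592 = 2.87×10^-6
Haaland: f = 0.01355
h_f = f(L/D)V²/(2g) = 0.01355·(1280/0.592)·1.046²/(2·9.81) = 1.635 m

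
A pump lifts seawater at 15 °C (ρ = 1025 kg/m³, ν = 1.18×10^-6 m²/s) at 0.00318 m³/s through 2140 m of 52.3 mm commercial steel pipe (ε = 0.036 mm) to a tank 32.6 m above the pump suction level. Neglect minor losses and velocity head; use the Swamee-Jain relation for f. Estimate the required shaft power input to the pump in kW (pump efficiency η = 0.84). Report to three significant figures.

P_shaft ≈ 5.13 kW

V = 4Q/(πD²) = 1.480 m/s; Re = 6.56×10^4; ε/D = 6.88×10^-4; f = 0.02234
h_f = f(L/D)V²/2g = 102.1 m
Total head H = z + h_f = 32.6 + 102.1 = 134.7 m
P_hyd = ρgQH = 1025·9.81·0.00318·134.7 = 4.306 kW
P_shaft = P_hyd/η = 4.306/0.84 = 5.126 kW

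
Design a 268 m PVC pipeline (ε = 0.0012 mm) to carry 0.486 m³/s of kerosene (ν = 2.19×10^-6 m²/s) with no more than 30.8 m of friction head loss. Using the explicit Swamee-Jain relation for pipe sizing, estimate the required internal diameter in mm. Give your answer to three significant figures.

Swamee-Jain (Type III): D = 0.66·[ε^1.25·(LQ²/(gh_f))^4.75 + ν·Q^9.4·(L/(gh_f))^5.2]^0.04
LQ²/(gh_f) = 0.2095; L/(gh_f) = 0.8870
Term 1 = ε^1.25·(…)^4.75 = 2.37×10^-11; Term 2 = ν·Q^9.4·(…)^5.2 = 1.33×10^-9
D = 0.66·(2.37×10^-11 + 1.33×10^-9)^0.04 = 0.2916 m = 292 mm
Check: V = 7.28 m/s, Re = 9.69×10^5, f = 0.01177, h_f = 29.2 m ≈ 30.8 m ✓

D ≈ 292 mm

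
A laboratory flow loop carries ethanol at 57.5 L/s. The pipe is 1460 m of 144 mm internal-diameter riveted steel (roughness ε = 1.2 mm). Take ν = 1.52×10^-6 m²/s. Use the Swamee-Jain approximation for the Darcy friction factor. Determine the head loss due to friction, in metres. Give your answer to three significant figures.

h_f ≈ 232 m

V = 4Q/(πD²) = 4·0.0575/(π·0.144²) = 3.531 m/s
Re = VD/ν = 3.531·0.144/1.52×10^-6 = 3.34×10^5 → turbulent
ε/D = 1.2/144 = 0.00833
Swamee-Jain: f = 0.03599
h_f = f(L/D)V²/(2g) = 0.03599·(1460/0.144)·3.531²/(2·9.81) = 231.8 m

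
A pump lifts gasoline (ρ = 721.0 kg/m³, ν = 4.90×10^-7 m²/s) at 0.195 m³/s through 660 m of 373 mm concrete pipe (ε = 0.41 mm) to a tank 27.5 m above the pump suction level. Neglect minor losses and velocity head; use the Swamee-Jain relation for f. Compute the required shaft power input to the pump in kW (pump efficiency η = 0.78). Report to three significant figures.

V = 4Q/(πD²) = 1.785 m/s; Re = 1.36×10^6; ε/D = 0.00110; f = 0.02038
h_f = f(L/D)V²/2g = 5.853 m
Total head H = z + h_f = 27.5 + 5.853 = 33.35 m
P_hyd = ρgQH = 721.0·9.81·0.195·33.35 = 46.00 kW
P_shaft = P_hyd/η = 46.00/0.78 = 58.98 kW

P_shaft ≈ 59.0 kW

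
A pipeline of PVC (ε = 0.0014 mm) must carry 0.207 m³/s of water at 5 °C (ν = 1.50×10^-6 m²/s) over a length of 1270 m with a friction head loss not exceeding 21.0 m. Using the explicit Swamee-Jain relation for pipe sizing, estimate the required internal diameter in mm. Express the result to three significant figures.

Swamee-Jain (Type III): D = 0.66·[ε^1.25·(LQ²/(gh_f))^4.75 + ν·Q^9.4·(L/(gh_f))^5.2]^0.04
LQ²/(gh_f) = 0.2642; L/(gh_f) = 6.165
Term 1 = ε^1.25·(…)^4.75 = 8.64×10^-11; Term 2 = ν·Q^9.4·(…)^5.2 = 7.14×10^-9
D = 0.66·(8.64×10^-11 + 7.14×10^-9)^0.04 = 0.3118 m = 312 mm
Check: V = 2.71 m/s, Re = 5.63×10^5, f = 0.01289, h_f = 19.7 m ≈ 21.0 m ✓

D ≈ 312 mm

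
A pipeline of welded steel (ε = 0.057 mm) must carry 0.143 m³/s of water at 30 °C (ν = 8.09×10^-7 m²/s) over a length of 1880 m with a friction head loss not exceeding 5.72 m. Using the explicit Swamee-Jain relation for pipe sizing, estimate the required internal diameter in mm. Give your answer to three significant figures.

D ≈ 387 mm

Swamee-Jain (Type III): D = 0.66·[ε^1.25·(LQ²/(gh_f))^4.75 + ν·Q^9.4·(L/(gh_f))^5.2]^0.04
LQ²/(gh_f) = 0.6851; L/(gh_f) = 33.50
Term 1 = ε^1.25·(…)^4.75 = 8.22×10^-7; Term 2 = ν·Q^9.4·(…)^5.2 = 7.92×10^-7
D = 0.66·(8.22×10^-7 + 7.92×10^-7)^0.04 = 0.3871 m = 387 mm
Check: V = 1.21 m/s, Re = 5.81×10^5, f = 0.01478, h_f = 5.40 m ≈ 5.72 m ✓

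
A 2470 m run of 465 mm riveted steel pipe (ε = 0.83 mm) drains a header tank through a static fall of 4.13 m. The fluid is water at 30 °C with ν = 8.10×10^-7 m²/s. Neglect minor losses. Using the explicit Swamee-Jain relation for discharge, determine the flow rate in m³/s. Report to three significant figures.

Q ≈ 0.138 m³/s

Swamee-Jain (Type II): Q = -0.965·√(gD⁵h_f/L)·ln[ε/(3.7D) + √(3.17ν²L/(gD³h_f))]
√(gD⁵h_f/L) = √(9.81·0.465⁵·4.13/2470) = 0.01888
ε/(3.7D) = 4.82×10^-4; √(3.17ν²L/(gD³h_f)) = 3.55×10^-5
Q = -0.965·0.01888·ln(5.179×10^-4) = 0.1379 m³/s
Check: V = 0.812 m/s, Re = 4.66×10^5, f = 0.02327, h_f = 4.15 m ≈ 4.13 m ✓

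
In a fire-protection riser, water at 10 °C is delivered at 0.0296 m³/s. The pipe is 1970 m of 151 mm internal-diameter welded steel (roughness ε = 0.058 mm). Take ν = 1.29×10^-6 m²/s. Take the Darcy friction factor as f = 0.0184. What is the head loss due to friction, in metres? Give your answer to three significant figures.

h_f ≈ 33.4 m

V = 4Q/(πD²) = 4·0.0296/(π·0.151²) = 1.653 m/s
h_f = f(L/D)V²/(2g) = 0.01840·(1970/0.151)·1.653²/(2·9.81) = 33.43 m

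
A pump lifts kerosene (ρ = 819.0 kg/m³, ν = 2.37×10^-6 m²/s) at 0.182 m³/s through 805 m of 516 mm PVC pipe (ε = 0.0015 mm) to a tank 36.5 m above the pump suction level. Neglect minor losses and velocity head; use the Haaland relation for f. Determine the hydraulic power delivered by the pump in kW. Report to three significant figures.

V = 4Q/(πD²) = 0.8703 m/s; Re = 1.89×10^5; ε/D = 2.91×10^-6; f = 0.01568
h_f = f(L/D)V²/2g = 0.9444 m
Total head H = z + h_f = 36.5 + 0.9444 = 37.44 m
P_hyd = ρgQH = 819.0·9.81·0.182·37.44 = 54.75 kW

P_hyd ≈ 54.8 kW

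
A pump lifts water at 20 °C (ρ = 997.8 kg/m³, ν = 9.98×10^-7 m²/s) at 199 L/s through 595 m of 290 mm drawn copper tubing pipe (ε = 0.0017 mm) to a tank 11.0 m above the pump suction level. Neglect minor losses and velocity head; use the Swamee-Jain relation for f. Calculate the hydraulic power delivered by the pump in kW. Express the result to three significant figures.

V = 4Q/(πD²) = 3.013 m/s; Re = 8.75×10^5; ε/D = 5.86×10^-6; f = 0.01201
h_f = f(L/D)V²/2g = 11.40 m
Total head H = z + h_f = 11.0 + 11.40 = 22.40 m
P_hyd = ρgQH = 997.8·9.81·0.199·22.40 = 43.63 kW

P_hyd ≈ 43.6 kW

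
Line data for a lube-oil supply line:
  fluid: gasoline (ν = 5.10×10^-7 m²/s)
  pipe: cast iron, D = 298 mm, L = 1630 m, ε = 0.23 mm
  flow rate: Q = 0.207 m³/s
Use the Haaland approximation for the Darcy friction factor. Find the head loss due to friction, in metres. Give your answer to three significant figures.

h_f ≈ 45.9 m

V = 4Q/(πD²) = 4·0.207/(π·0.298²) = 2.968 m/s
Re = VD/ν = 2.968·0.298/5.10×10^-7 = 1.73×10^6 → turbulent
ε/D = 0.23/298 = 7.72×10^-4
Haaland: f = 0.01868
h_f = f(L/D)V²/(2g) = 0.01868·(1630/0.298)·2.968²/(2·9.81) = 45.87 m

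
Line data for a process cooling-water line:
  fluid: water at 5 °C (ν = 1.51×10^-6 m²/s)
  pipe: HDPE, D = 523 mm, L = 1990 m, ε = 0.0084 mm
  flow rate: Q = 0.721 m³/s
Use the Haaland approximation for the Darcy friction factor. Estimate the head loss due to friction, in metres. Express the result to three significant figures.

h_f ≈ 25.4 m

V = 4Q/(πD²) = 4·0.721/(π·0.523²) = 3.356 m/s
Re = VD/ν = 3.356·0.523/1.51×10^-6 = 1.16×10^6 → turbulent
ε/D = 0.0084/523 = 1.61×10^-5
Haaland: f = 0.01163
h_f = f(L/D)V²/(2g) = 0.01163·(1990/0.523)·3.356²/(2·9.81) = 25.40 m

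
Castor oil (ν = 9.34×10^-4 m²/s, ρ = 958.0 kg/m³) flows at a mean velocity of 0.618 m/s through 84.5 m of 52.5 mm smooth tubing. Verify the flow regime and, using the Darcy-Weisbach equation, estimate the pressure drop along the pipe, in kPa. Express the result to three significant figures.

Re = VD/ν = 0.618·0.05250/9.34×10^-4 = 34.7 → laminar (Re < 2300)
f = 64/Re = 1.842
h_f = f(L/D)V²/(2g) = 1.842·(84.5/0.05250)·0.618²/(2·9.81) = 57.72 m
Δp = ρg·h_f = 958.0·9.81·57.72 = 542.5 kPa

Δp ≈ 542 kPa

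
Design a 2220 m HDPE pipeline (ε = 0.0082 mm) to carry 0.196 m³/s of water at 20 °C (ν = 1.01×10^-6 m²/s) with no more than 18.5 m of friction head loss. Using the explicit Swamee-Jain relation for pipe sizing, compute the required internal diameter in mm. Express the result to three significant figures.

D ≈ 348 mm

Swamee-Jain (Type III): D = 0.66·[ε^1.25·(LQ²/(gh_f))^4.75 + ν·Q^9.4·(L/(gh_f))^5.2]^0.04
LQ²/(gh_f) = 0.4699; L/(gh_f) = 12.23
Term 1 = ε^1.25·(…)^4.75 = 1.21×10^-8; Term 2 = ν·Q^9.4·(…)^5.2 = 1.02×10^-7
D = 0.66·(1.21×10^-8 + 1.02×10^-7)^0.04 = 0.3482 m = 348 mm
Check: V = 2.06 m/s, Re = 7.10×10^5, f = 0.01276, h_f = 17.6 m ≈ 18.5 m ✓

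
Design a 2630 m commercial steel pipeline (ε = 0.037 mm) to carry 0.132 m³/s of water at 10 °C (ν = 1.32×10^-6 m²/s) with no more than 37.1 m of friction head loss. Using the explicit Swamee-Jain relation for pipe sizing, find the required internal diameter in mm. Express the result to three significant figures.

Swamee-Jain (Type III): D = 0.66·[ε^1.25·(LQ²/(gh_f))^4.75 + ν·Q^9.4·(L/(gh_f))^5.2]^0.04
LQ²/(gh_f) = 0.1259; L/(gh_f) = 7.226
Term 1 = ε^1.25·(…)^4.75 = 1.53×10^-10; Term 2 = ν·Q^9.4·(…)^5.2 = 2.09×10^-10
D = 0.66·(1.53×10^-10 + 2.09×10^-10)^0.04 = 0.2766 m = 277 mm
Check: V = 2.20 m/s, Re = 4.60×10^5, f = 0.01498, h_f = 35.0 m ≈ 37.1 m ✓

D ≈ 277 mm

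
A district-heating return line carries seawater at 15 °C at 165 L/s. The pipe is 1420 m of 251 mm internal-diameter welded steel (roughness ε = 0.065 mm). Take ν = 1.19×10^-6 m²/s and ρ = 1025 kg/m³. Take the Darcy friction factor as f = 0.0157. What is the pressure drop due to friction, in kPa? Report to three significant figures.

V = 4Q/(πD²) = 4·0.165/(π·0.251²) = 3.335 m/s
h_f = f(L/D)V²/(2g) = 0.01570·(1420/0.251)·3.335²/(2·9.81) = 50.34 m
Δp = ρg·h_f = 1025·9.81·50.34 = 506.2 kPa

Δp ≈ 506 kPa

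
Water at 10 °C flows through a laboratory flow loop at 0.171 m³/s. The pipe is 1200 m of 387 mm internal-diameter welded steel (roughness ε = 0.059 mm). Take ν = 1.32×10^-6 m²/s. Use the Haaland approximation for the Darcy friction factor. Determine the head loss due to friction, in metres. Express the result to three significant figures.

h_f ≈ 5.03 m

V = 4Q/(πD²) = 4·0.171/(π·0.387²) = 1.454 m/s
Re = VD/ν = 1.454·0.387/1.32×10^-6 = 4.26×10^5 → turbulent
ε/D = 0.059/387 = 1.52×10^-4
Haaland: f = 0.01506
h_f = f(L/D)V²/(2g) = 0.01506·(1200/0.387)·1.454²/(2·9.81) = 5.031 m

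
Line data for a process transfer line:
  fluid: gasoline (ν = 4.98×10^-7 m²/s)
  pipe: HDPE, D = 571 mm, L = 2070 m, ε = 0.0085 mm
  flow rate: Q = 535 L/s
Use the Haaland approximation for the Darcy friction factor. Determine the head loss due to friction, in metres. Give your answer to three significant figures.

V = 4Q/(πD²) = 4·0.535/(π·0.571²) = 2.089 m/s
Re = VD/ν = 2.089·0.571/4.98×10^-7 = 2.40×10^6 → turbulent
ε/D = 0.0085/571 = 1.49×10^-5
Haaland: f = 0.01055
h_f = f(L/D)V²/(2g) = 0.01055·(2070/0.571)·2.089²/(2·9.81) = 8.511 m

h_f ≈ 8.51 m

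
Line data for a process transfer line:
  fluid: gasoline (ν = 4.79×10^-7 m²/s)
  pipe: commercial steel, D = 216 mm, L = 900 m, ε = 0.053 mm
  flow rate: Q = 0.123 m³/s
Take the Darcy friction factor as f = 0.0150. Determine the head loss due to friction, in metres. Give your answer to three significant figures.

V = 4Q/(πD²) = 4·0.123/(π·0.216²) = 3.357 m/s
h_f = f(L/D)V²/(2g) = 0.01500·(900/0.216)·3.357²/(2·9.81) = 35.89 m

h_f ≈ 35.9 m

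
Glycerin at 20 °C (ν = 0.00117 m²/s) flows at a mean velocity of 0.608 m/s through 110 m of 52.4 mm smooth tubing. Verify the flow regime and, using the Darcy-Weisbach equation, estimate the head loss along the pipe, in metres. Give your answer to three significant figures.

h_f ≈ 93.0 m

Re = VD/ν = 0.608·0.05240/0.00117 = 27.2 → laminar (Re < 2300)
f = 64/Re = 2.350
h_f = f(L/D)V²/(2g) = 2.350·(110/0.05240)·0.608²/(2·9.81) = 92.96 m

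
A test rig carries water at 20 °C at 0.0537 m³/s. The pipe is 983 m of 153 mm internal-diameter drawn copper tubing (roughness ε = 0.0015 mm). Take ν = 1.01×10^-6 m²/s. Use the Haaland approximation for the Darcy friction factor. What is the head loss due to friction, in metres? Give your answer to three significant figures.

V = 4Q/(πD²) = 4·0.0537/(π·0.153²) = 2.921 m/s
Re = VD/ν = 2.921·0.153/1.01×10^-6 = 4.42×10^5 → turbulent
ε/D = 0.0015/153 = 9.80×10^-6
Haaland: f = 0.01346
h_f = f(L/D)V²/(2g) = 0.01346·(983/0.153)·2.921²/(2·9.81) = 37.59 m

h_f ≈ 37.6 m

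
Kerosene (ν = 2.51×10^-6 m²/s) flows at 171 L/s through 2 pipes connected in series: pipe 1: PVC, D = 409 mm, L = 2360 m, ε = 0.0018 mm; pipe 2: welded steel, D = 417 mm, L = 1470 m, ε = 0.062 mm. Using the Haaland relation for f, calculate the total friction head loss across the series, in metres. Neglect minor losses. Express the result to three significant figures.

H ≈ 12.3 m

Pipe 1: V = 1.302 m/s, Re = 2.12×10^5, ε/D = 4.40×10^-6, f = 0.01535, h_1 = f(L/D)V²/2g = 7.647 m
Pipe 2: V = 1.252 m/s, Re = 2.08×10^5, ε/D = 1.49×10^-4, f = 0.01643, h_2 = f(L/D)V²/2g = 4.629 m
Series → Q common, losses add: H = Σh = 12.28 m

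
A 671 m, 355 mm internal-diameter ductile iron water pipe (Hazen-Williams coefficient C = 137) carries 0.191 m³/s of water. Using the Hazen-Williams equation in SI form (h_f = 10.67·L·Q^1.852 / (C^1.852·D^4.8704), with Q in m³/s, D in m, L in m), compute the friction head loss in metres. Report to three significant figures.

h_f ≈ 5.71 m

h_f = 10.67·671·0.191^1.852 / (137^1.852·0.355^4.8704) = 5.711 m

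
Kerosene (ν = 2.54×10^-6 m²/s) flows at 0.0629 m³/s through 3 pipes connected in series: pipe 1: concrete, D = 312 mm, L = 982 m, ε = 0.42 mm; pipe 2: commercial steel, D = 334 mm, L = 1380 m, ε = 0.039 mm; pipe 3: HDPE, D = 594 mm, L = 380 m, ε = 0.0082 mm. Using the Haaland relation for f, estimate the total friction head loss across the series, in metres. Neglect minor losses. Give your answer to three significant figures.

H ≈ 4.55 m

Pipe 1: V = 0.8227 m/s, Re = 1.01×10^5, ε/D = 0.00135, f = 0.02308, h_1 = f(L/D)V²/2g = 2.507 m
Pipe 2: V = 0.7179 m/s, Re = 9.44×10^4, ε/D = 1.17×10^-4, f = 0.01854, h_2 = f(L/D)V²/2g = 2.012 m
Pipe 3: V = 0.2270 m/s, Re = 5.31×10^4, ε/D = 1.38×10^-5, f = 0.02047, h_3 = f(L/D)V²/2g = 0.03439 m
Series → Q common, losses add: H = Σh = 4.553 m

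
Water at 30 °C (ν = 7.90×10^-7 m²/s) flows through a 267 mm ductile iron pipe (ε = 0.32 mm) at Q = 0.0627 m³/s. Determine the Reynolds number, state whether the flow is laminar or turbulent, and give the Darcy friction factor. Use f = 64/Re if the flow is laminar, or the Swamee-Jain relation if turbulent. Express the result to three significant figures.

V = 4Q/(πD²) = 1.120 m/s
Re = VD/ν = 1.120·0.267/7.90×10^-7 = 3.78×10^5
Re > 4000 → turbulent; ε/D = 0.00120
Swamee-Jain: f = 0.02135

Re ≈ 3.78×10^5; turbulent; f ≈ 0.0214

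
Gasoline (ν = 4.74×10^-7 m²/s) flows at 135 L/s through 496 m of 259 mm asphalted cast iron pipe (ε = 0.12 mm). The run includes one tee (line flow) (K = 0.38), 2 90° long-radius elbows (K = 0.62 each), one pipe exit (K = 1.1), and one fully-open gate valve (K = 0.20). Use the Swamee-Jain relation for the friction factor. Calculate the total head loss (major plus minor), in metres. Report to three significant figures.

H_L ≈ 11.8 m

V = 4Q/(πD²) = 2.562 m/s; V²/2g = 0.3346 m
Re = 1.40×10^6, ε/D = 4.63×10^-4 → f = 0.01689 (Swamee-Jain)
Major: h_f = f(L/D)·V²/2g = 0.01689·1915·0.3346 = 10.82 m
Minor: ΣK = 2.92; h_m = ΣK·V²/2g = 0.9772 m
Total H_L = 10.82 + 0.9772 = 11.80 m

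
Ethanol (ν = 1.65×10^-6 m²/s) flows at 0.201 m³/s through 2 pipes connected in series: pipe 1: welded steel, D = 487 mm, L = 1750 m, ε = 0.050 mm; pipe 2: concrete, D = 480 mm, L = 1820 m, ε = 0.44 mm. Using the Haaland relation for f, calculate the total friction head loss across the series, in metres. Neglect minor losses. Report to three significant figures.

Pipe 1: V = 1.079 m/s, Re = 3.18×10^5, ε/D = 1.03×10^-4, f = 0.01513, h_1 = f(L/D)V²/2g = 3.226 m
Pipe 2: V = 1.111 m/s, Re = 3.23×10^5, ε/D = 9.17×10^-4, f = 0.02010, h_2 = f(L/D)V²/2g = 4.794 m
Series → Q common, losses add: H = Σh = 8.020 m

H ≈ 8.02 m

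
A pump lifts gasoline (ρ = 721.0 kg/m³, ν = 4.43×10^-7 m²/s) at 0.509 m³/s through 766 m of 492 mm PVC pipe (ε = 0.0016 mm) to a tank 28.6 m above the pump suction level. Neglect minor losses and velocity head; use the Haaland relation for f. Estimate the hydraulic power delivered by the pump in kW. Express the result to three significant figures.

V = 4Q/(πD²) = 2.677 m/s; Re = 2.97×10^6; ε/D = 3.25×10^-6; f = 0.009841
h_f = f(L/D)V²/2g = 5.597 m
Total head H = z + h_f = 28.6 + 5.597 = 34.20 m
P_hyd = ρgQH = 721.0·9.81·0.509·34.20 = 123.1 kW

P_hyd ≈ 123 kW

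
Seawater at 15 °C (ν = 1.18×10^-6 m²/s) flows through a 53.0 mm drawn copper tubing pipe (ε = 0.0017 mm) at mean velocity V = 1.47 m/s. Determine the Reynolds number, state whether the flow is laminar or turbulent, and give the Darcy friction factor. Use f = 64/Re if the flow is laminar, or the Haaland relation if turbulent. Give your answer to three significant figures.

Re = VD/ν = 1.470·0.0530/1.18×10^-6 = 6.60×10^4
Re > 4000 → turbulent; ε/D = 3.21×10^-5
Haaland: f = 0.01957

Re ≈ 6.60×10^4; turbulent; f ≈ 0.0196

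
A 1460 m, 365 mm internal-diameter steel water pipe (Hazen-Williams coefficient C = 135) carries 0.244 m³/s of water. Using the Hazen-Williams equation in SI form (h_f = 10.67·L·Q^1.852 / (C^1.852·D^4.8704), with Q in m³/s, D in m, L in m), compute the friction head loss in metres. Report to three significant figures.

h_f = 10.67·1460·0.244^1.852 / (135^1.852·0.365^4.8704) = 17.55 m

h_f ≈ 17.6 m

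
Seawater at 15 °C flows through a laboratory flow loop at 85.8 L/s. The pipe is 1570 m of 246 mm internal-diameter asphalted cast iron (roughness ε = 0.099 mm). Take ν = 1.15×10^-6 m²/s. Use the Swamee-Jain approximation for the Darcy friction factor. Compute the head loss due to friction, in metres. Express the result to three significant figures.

h_f ≈ 18.5 m

V = 4Q/(πD²) = 4·0.0858/(π·0.246²) = 1.805 m/s
Re = VD/ν = 1.805·0.246/1.15×10^-6 = 3.86×10^5 → turbulent
ε/D = 0.099/246 = 4.02×10^-4
Swamee-Jain: f = 0.01741
h_f = f(L/D)V²/(2g) = 0.01741·(1570/0.246)·1.805²/(2·9.81) = 18.46 m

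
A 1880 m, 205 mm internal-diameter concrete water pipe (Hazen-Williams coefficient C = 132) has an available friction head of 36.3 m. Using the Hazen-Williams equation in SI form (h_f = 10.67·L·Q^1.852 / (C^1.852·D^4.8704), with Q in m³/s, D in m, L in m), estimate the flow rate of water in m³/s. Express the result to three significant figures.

Rearranging: Q = [h_f·C^1.852·D^4.8704 / (10.67·L)]^(1/1.852)
Q = [36.3·132^1.852·0.205^4.8704 / (10.67·1880)]^0.540 = 0.06758 m³/s

Q ≈ 0.0676 m³/s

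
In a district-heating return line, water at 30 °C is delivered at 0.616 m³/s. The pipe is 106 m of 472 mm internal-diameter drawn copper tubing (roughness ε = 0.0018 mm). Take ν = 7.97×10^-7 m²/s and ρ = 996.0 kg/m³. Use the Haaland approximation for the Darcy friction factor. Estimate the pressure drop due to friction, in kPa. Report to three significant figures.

Δp ≈ 14.4 kPa

V = 4Q/(πD²) = 4·0.616/(π·0.472²) = 3.521 m/s
Re = VD/ν = 3.521·0.472/7.97×10^-7 = 2.08×10^6 → turbulent
ε/D = 0.0018/472 = 3.81×10^-6
Haaland: f = 0.01039
h_f = f(L/D)V²/(2g) = 0.01039·(106/0.472)·3.521²/(2·9.81) = 1.473 m
Δp = ρg·h_f = 996.0·9.81·1.473 = 14.40 kPa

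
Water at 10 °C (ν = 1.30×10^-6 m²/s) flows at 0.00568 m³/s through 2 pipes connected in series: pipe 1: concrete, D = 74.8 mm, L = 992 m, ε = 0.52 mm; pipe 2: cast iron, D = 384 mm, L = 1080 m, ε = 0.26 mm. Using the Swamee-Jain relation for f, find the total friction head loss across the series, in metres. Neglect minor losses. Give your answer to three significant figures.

H ≈ 39.5 m

Pipe 1: V = 1.293 m/s, Re = 7.44×10^4, ε/D = 0.00695, f = 0.03495, h_1 = f(L/D)V²/2g = 39.47 m
Pipe 2: V = 0.04905 m/s, Re = 1.45×10^4, ε/D = 6.77×10^-4, f = 0.02942, h_2 = f(L/D)V²/2g = 0.01014 m
Series → Q common, losses add: H = Σh = 39.48 m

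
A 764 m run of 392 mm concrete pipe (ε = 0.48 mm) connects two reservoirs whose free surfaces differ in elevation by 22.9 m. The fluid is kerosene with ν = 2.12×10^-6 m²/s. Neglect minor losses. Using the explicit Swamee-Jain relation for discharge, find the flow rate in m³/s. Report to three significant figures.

Q ≈ 0.399 m³/s

Swamee-Jain (Type II): Q = -0.965·√(gD⁵h_f/L)·ln[ε/(3.7D) + √(3.17ν²L/(gD³h_f))]
√(gD⁵h_f/L) = √(9.81·0.392⁵·22.9/764) = 0.05217
ε/(3.7D) = 3.31×10^-4; √(3.17ν²L/(gD³h_f)) = 2.84×10^-5
Q = -0.965·0.05217·ln(3.593×10^-4) = 0.3993 m³/s
Check: V = 3.31 m/s, Re = 6.12×10^5, f = 0.02118, h_f = 23.0 m ≈ 22.9 m ✓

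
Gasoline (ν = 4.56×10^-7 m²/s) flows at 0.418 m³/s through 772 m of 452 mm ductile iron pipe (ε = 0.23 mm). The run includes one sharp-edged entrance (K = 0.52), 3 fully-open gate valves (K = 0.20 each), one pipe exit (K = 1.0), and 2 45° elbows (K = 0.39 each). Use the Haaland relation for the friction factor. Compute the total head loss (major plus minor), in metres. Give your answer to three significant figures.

H_L ≈ 11.0 m

V = 4Q/(πD²) = 2.605 m/s; V²/2g = 0.3459 m
Re = 2.58×10^6, ε/D = 5.09×10^-4 → f = 0.01697 (Haaland)
Major: h_f = f(L/D)·V²/2g = 0.01697·1708·0.3459 = 10.03 m
Minor: ΣK = 2.90; h_m = ΣK·V²/2g = 1.003 m
Total H_L = 10.03 + 1.003 = 11.03 m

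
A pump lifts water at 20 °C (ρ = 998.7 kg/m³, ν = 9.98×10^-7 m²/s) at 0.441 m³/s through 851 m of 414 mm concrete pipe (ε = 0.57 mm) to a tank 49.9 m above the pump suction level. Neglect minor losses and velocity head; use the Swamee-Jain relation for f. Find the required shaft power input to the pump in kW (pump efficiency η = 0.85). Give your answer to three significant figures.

P_shaft ≈ 377 kW

V = 4Q/(πD²) = 3.276 m/s; Re = 1.36×10^6; ε/D = 0.00138; f = 0.02151
h_f = f(L/D)V²/2g = 24.18 m
Total head H = z + h_f = 49.9 + 24.18 = 74.08 m
P_hyd = ρgQH = 998.7·9.81·0.441·74.08 = 320.1 kW
P_shaft = P_hyd/η = 320.1/0.85 = 376.6 kW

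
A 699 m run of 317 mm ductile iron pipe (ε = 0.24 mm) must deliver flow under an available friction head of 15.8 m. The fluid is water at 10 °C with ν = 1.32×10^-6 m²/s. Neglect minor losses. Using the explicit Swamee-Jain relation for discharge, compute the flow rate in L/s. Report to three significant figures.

Swamee-Jain (Type II): Q = -0.965·√(gD⁵h_f/L)·ln[ε/(3.7D) + √(3.17ν²L/(gD³h_f))]
√(gD⁵h_f/L) = √(9.81·0.317⁵·15.8/699) = 0.02664
ε/(3.7D) = 2.05×10^-4; √(3.17ν²L/(gD³h_f)) = 2.80×10^-5
Q = -0.965·0.02664·ln(2.326×10^-4) = 0.2151 m³/s
Check: V = 2.73 m/s, Re = 6.54×10^5, f = 0.01904, h_f = 15.9 m ≈ 15.8 m ✓

Q ≈ 215 L/s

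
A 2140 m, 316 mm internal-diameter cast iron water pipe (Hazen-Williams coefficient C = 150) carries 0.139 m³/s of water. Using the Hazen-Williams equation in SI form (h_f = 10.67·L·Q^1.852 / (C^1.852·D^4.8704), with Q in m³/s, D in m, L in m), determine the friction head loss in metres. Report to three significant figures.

h_f = 10.67·2140·0.139^1.852 / (150^1.852·0.316^4.8704) = 15.07 m

h_f ≈ 15.1 m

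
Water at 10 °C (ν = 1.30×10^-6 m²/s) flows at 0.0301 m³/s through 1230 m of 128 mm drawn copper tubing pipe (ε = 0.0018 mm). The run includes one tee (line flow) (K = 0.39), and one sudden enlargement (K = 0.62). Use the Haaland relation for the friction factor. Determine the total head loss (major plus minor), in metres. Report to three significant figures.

H_L ≈ 41.0 m

V = 4Q/(πD²) = 2.339 m/s; V²/2g = 0.2789 m
Re = 2.30×10^5, ε/D = 1.41×10^-5 → f = 0.01518 (Haaland)
Major: h_f = f(L/D)·V²/2g = 0.01518·9609·0.2789 = 40.67 m
Minor: ΣK = 1.01; h_m = ΣK·V²/2g = 0.2817 m
Total H_L = 40.67 + 0.2817 = 40.95 m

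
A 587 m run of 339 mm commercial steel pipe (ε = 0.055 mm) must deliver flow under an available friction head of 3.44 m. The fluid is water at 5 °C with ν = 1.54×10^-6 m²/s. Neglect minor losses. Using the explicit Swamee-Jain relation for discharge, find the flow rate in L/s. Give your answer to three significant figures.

Swamee-Jain (Type II): Q = -0.965·√(gD⁵h_f/L)·ln[ε/(3.7D) + √(3.17ν²L/(gD³h_f))]
√(gD⁵h_f/L) = √(9.81·0.339⁵·3.44/587) = 0.01604
ε/(3.7D) = 4.38×10^-5; √(3.17ν²L/(gD³h_f)) = 5.79×10^-5
Q = -0.965·0.01604·ln(1.018×10^-4) = 0.1423 m³/s
Check: V = 1.58 m/s, Re = 3.47×10^5, f = 0.01573, h_f = 3.45 m ≈ 3.44 m ✓

Q ≈ 142 L/s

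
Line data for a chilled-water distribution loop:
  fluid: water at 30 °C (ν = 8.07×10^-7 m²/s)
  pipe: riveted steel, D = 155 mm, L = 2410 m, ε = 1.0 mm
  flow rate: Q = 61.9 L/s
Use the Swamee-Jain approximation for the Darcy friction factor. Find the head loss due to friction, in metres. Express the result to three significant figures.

h_f ≈ 282 m

V = 4Q/(πD²) = 4·0.0619/(π·0.155²) = 3.280 m/s
Re = VD/ν = 3.280·0.155/8.07×10^-7 = 6.30×10^5 → turbulent
ε/D = 1.0/155 = 0.00645
Swamee-Jain: f = 0.03306
h_f = f(L/D)V²/(2g) = 0.03306·(2410/0.155)·3.280²/(2·9.81) = 281.9 m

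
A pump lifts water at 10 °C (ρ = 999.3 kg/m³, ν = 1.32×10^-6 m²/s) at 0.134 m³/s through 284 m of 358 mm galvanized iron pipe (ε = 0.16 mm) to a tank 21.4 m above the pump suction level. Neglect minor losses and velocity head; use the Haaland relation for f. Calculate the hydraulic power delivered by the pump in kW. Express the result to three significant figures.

V = 4Q/(πD²) = 1.331 m/s; Re = 3.61×10^5; ε/D = 4.47×10^-4; f = 0.01754
h_f = f(L/D)V²/2g = 1.257 m
Total head H = z + h_f = 21.4 + 1.257 = 22.66 m
P_hyd = ρgQH = 999.3·9.81·0.134·22.66 = 29.76 kW

P_hyd ≈ 29.8 kW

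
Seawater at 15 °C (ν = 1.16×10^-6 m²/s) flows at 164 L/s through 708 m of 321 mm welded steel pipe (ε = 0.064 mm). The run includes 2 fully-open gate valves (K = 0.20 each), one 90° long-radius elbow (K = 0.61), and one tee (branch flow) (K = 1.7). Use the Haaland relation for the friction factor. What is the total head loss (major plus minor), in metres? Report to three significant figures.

V = 4Q/(πD²) = 2.026 m/s; V²/2g = 0.2093 m
Re = 5.61×10^5, ε/D = 1.99×10^-4 → f = 0.01514 (Haaland)
Major: h_f = f(L/D)·V²/2g = 0.01514·2206·0.2093 = 6.991 m
Minor: ΣK = 2.71; h_m = ΣK·V²/2g = 0.5672 m
Total H_L = 6.991 + 0.5672 = 7.558 m

H_L ≈ 7.56 m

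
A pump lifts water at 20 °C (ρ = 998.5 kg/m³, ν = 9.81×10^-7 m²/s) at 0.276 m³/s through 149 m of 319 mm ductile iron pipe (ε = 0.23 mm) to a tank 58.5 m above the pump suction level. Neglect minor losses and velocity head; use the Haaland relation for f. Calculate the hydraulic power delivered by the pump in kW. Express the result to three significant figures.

V = 4Q/(πD²) = 3.453 m/s; Re = 1.12×10^6; ε/D = 7.21×10^-4; f = 0.01850
h_f = f(L/D)V²/2g = 5.252 m
Total head H = z + h_f = 58.5 + 5.252 = 63.75 m
P_hyd = ρgQH = 998.5·9.81·0.276·63.75 = 172.4 kW

P_hyd ≈ 172 kW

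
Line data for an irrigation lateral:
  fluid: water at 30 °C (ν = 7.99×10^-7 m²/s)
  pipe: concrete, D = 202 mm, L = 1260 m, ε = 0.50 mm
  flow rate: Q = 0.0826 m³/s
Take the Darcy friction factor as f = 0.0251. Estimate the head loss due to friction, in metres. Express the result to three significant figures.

V = 4Q/(πD²) = 4·0.0826/(π·0.202²) = 2.577 m/s
h_f = f(L/D)V²/(2g) = 0.02510·(1260/0.202)·2.577²/(2·9.81) = 53.01 m

h_f ≈ 53.0 m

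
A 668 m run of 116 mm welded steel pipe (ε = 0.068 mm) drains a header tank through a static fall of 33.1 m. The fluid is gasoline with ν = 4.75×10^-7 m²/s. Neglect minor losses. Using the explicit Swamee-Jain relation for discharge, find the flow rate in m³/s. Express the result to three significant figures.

Swamee-Jain (Type II): Q = -0.965·√(gD⁵h_f/L)·ln[ε/(3.7D) + √(3.17ν²L/(gD³h_f))]
√(gD⁵h_f/L) = √(9.81·0.116⁵·33.1/668) = 0.003195
ε/(3.7D) = 1.58×10^-4; √(3.17ν²L/(gD³h_f)) = 3.07×10^-5
Q = -0.965·0.003195·ln(1.891×10^-4) = 0.02643 m³/s
Check: V = 2.50 m/s, Re = 6.11×10^5, f = 0.01814, h_f = 33.3 m ≈ 33.1 m ✓

Q ≈ 0.0264 m³/s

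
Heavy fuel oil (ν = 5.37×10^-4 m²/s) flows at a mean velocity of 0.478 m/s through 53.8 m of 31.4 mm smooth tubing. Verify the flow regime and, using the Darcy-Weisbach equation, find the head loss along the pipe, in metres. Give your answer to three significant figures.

h_f ≈ 45.7 m

Re = VD/ν = 0.478·0.03140/5.37×10^-4 = 28.0 → laminar (Re < 2300)
f = 64/Re = 2.290
h_f = f(L/D)V²/(2g) = 2.290·(53.8/0.03140)·0.478²/(2·9.81) = 45.69 m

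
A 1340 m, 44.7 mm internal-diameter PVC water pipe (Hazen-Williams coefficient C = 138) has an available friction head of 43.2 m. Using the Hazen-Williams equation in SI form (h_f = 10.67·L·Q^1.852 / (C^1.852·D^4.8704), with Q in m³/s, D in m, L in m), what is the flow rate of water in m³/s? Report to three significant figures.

Q ≈ 0.00170 m³/s

Rearranging: Q = [h_f·C^1.852·D^4.8704 / (10.67·L)]^(1/1.852)
Q = [43.2·138^1.852·0.0447^4.8704 / (10.67·1340)]^0.540 = 0.001698 m³/s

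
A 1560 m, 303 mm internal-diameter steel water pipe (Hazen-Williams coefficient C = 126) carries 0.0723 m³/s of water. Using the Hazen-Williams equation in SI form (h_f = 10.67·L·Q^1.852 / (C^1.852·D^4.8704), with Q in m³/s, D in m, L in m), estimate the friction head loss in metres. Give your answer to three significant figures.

h_f = 10.67·1560·0.0723^1.852 / (126^1.852·0.303^4.8704) = 5.548 m

h_f ≈ 5.55 m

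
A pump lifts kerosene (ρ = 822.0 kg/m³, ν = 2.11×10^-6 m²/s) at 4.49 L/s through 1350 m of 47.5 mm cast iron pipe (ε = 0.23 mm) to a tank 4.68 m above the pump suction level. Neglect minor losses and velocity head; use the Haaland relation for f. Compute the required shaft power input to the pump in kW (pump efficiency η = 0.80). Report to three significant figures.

P_shaft ≈ 13.5 kW

V = 4Q/(πD²) = 2.534 m/s; Re = 5.70×10^4; ε/D = 0.00484; f = 0.03162
h_f = f(L/D)V²/2g = 294.1 m
Total head H = z + h_f = 4.68 + 294.1 = 298.8 m
P_hyd = ρgQH = 822.0·9.81·0.00449·298.8 = 10.82 kW
P_shaft = P_hyd/η = 10.82/0.80 = 13.52 kW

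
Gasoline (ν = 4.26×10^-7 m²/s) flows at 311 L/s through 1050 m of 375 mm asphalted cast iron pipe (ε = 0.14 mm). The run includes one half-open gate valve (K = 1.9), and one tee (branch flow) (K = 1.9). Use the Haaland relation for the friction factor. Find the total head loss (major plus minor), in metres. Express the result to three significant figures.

H_L ≈ 19.5 m

V = 4Q/(πD²) = 2.816 m/s; V²/2g = 0.4041 m
Re = 2.48×10^6, ε/D = 3.73×10^-4 → f = 0.01591 (Haaland)
Major: h_f = f(L/D)·V²/2g = 0.01591·2800·0.4041 = 18.01 m
Minor: ΣK = 3.80; h_m = ΣK·V²/2g = 1.536 m
Total H_L = 18.01 + 1.536 = 19.54 m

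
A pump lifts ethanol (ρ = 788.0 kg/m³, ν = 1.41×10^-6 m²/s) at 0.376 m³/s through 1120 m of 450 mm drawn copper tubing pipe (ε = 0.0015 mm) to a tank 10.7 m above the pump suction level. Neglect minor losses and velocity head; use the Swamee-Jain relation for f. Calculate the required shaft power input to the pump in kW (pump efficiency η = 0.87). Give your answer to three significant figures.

P_shaft ≈ 64.8 kW

V = 4Q/(πD²) = 2.364 m/s; Re = 7.55×10^5; ε/D = 3.33×10^-6; f = 0.01225
h_f = f(L/D)V²/2g = 8.684 m
Total head H = z + h_f = 10.7 + 8.684 = 19.38 m
P_hyd = ρgQH = 788.0·9.81·0.376·19.38 = 56.34 kW
P_shaft = P_hyd/η = 56.34/0.87 = 64.76 kW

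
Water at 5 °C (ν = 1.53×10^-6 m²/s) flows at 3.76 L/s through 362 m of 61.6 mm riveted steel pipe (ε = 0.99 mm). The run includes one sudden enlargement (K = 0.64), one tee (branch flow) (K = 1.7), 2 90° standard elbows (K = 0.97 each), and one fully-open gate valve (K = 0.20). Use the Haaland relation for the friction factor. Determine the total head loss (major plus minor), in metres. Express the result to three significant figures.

V = 4Q/(πD²) = 1.262 m/s; V²/2g = 0.08113 m
Re = 5.08×10^4, ε/D = 0.0161 → f = 0.04573 (Haaland)
Major: h_f = f(L/D)·V²/2g = 0.04573·5877·0.08113 = 21.80 m
Minor: ΣK = 4.48; h_m = ΣK·V²/2g = 0.3635 m
Total H_L = 21.80 + 0.3635 = 22.17 m

H_L ≈ 22.2 m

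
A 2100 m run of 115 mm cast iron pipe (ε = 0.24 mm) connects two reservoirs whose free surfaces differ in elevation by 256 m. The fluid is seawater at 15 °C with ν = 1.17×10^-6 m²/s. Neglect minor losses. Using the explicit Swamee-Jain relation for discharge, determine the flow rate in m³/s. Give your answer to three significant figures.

Swamee-Jain (Type II): Q = -0.965·√(gD⁵h_f/L)·ln[ε/(3.7D) + √(3.17ν²L/(gD³h_f))]
√(gD⁵h_f/L) = √(9.81·0.115⁵·256/2100) = 0.004904
ε/(3.7D) = 5.64×10^-4; √(3.17ν²L/(gD³h_f)) = 4.88×10^-5
Q = -0.965·0.004904·ln(6.129×10^-4) = 0.03501 m³/s
Check: V = 3.37 m/s, Re = 3.31×10^5, f = 0.02436, h_f = 258 m ≈ 256 m ✓

Q ≈ 0.0350 m³/s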